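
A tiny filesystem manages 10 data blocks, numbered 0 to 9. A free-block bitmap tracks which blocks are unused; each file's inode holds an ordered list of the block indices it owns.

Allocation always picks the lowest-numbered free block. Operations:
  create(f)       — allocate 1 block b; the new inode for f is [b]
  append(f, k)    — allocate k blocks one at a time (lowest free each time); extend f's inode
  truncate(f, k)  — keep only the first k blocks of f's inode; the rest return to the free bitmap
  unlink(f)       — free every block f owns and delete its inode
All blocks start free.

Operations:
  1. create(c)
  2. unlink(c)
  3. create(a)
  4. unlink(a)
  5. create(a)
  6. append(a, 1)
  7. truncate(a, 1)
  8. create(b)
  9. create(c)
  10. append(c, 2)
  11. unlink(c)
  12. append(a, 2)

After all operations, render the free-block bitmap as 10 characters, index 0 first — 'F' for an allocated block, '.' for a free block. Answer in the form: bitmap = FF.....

bitmap = FFFF......

[1] create(c) — c=0 (map F.........)
[2] unlink(c) —  (map ..........)
[3] create(a) — a=0 (map F.........)
[4] unlink(a) —  (map ..........)
[5] create(a) — a=0 (map F.........)
[6] append(a, 1) — a=0,1 (map FF........)
[7] truncate(a, 1) — a=0 (map F.........)
[8] create(b) — a=0 b=1 (map FF........)
[9] create(c) — a=0 b=1 c=2 (map FFF.......)
[10] append(c, 2) — a=0 b=1 c=2,3,4 (map FFFFF.....)
[11] unlink(c) — a=0 b=1 (map FF........)
[12] append(a, 2) — a=0,2,3 b=1 (map FFFF......)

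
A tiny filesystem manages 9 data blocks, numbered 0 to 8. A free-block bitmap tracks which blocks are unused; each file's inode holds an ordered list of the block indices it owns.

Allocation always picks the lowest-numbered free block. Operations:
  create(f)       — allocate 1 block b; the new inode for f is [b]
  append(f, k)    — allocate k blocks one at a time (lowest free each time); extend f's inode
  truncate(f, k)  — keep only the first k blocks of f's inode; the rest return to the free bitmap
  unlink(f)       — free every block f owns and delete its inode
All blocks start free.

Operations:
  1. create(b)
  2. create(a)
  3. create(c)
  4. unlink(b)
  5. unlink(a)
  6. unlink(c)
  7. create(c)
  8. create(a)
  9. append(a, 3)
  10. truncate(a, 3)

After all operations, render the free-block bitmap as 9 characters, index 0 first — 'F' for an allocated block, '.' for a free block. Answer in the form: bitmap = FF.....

bitmap = FFFF.....

after create(b) → b:[0]  free=[F........]
after create(a) → a:[1], b:[0]  free=[FF.......]
after create(c) → a:[1], b:[0], c:[2]  free=[FFF......]
after unlink(b) → a:[1], c:[2]  free=[.FF......]
after unlink(a) → c:[2]  free=[..F......]
after unlink(c) →   free=[.........]
after create(c) → c:[0]  free=[F........]
after create(a) → a:[1], c:[0]  free=[FF.......]
after append(a, 3) → a:[1, 2, 3, 4], c:[0]  free=[FFFFF....]
after truncate(a, 3) → a:[1, 2, 3], c:[0]  free=[FFFF.....]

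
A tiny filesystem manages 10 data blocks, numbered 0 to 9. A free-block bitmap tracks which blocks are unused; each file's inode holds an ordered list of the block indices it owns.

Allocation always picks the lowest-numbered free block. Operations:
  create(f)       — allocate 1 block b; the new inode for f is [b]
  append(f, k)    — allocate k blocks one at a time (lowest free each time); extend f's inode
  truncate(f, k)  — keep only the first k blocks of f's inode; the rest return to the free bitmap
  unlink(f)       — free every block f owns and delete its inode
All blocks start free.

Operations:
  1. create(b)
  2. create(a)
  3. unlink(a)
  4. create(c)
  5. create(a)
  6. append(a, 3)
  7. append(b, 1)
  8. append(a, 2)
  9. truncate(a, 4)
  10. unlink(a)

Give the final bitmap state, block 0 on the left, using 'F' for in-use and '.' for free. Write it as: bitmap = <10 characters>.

bitmap = FF....F...

create(b): bitmap=F......... | b=[0]
create(a): bitmap=FF........ | a=[1] b=[0]
unlink(a): bitmap=F......... | b=[0]
create(c): bitmap=FF........ | b=[0] c=[1]
create(a): bitmap=FFF....... | a=[2] b=[0] c=[1]
append(a, 3): bitmap=FFFFFF.... | a=[2, 3, 4, 5] b=[0] c=[1]
append(b, 1): bitmap=FFFFFFF... | a=[2, 3, 4, 5] b=[0, 6] c=[1]
append(a, 2): bitmap=FFFFFFFFF. | a=[2, 3, 4, 5, 7, 8] b=[0, 6] c=[1]
truncate(a, 4): bitmap=FFFFFFF... | a=[2, 3, 4, 5] b=[0, 6] c=[1]
unlink(a): bitmap=FF....F... | b=[0, 6] c=[1]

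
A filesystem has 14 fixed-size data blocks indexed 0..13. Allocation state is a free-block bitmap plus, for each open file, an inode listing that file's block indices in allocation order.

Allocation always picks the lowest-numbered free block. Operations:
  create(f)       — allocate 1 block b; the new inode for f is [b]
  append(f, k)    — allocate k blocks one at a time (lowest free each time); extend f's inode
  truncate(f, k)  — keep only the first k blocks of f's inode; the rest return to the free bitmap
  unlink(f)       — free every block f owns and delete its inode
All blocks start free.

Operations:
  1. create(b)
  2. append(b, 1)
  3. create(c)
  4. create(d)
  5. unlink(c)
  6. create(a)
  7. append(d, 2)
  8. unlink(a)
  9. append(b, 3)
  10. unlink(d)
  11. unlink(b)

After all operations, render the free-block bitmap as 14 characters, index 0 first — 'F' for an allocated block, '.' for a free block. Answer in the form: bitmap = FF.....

after create(b) → b:[0]  free=[F.............]
after append(b, 1) → b:[0, 1]  free=[FF............]
after create(c) → b:[0, 1], c:[2]  free=[FFF...........]
after create(d) → b:[0, 1], c:[2], d:[3]  free=[FFFF..........]
after unlink(c) → b:[0, 1], d:[3]  free=[FF.F..........]
after create(a) → a:[2], b:[0, 1], d:[3]  free=[FFFF..........]
after append(d, 2) → a:[2], b:[0, 1], d:[3, 4, 5]  free=[FFFFFF........]
after unlink(a) → b:[0, 1], d:[3, 4, 5]  free=[FF.FFF........]
after append(b, 3) → b:[0, 1, 2, 6, 7], d:[3, 4, 5]  free=[FFFFFFFF......]
after unlink(d) → b:[0, 1, 2, 6, 7]  free=[FFF...FF......]
after unlink(b) →   free=[..............]

bitmap = ..............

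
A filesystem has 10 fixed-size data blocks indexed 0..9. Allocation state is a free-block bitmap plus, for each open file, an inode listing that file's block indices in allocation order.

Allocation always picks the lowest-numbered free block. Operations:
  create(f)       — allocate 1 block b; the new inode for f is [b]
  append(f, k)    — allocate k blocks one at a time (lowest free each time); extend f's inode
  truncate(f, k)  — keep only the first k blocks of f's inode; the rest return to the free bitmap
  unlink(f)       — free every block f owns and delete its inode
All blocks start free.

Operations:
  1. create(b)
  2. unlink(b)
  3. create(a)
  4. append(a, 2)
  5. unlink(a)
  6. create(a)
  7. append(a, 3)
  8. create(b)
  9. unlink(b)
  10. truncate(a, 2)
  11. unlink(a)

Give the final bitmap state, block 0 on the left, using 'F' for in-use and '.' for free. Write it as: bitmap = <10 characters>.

[1] create(b) — b=0 (map F.........)
[2] unlink(b) —  (map ..........)
[3] create(a) — a=0 (map F.........)
[4] append(a, 2) — a=0,1,2 (map FFF.......)
[5] unlink(a) —  (map ..........)
[6] create(a) — a=0 (map F.........)
[7] append(a, 3) — a=0,1,2,3 (map FFFF......)
[8] create(b) — a=0,1,2,3 b=4 (map FFFFF.....)
[9] unlink(b) — a=0,1,2,3 (map FFFF......)
[10] truncate(a, 2) — a=0,1 (map FF........)
[11] unlink(a) —  (map ..........)

bitmap = ..........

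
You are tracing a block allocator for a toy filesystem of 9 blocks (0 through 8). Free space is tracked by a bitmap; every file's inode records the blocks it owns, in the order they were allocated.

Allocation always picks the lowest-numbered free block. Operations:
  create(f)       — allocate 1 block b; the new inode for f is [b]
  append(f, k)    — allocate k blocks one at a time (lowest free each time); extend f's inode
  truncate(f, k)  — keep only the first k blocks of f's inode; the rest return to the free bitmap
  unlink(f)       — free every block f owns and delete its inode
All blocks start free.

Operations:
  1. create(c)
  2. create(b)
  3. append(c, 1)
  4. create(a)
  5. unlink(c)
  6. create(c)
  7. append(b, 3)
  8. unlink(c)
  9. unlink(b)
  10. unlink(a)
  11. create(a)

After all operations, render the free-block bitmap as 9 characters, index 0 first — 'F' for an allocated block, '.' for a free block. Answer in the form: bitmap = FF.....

bitmap = F........

after create(c) → c:[0]  free=[F........]
after create(b) → b:[1], c:[0]  free=[FF.......]
after append(c, 1) → b:[1], c:[0, 2]  free=[FFF......]
after create(a) → a:[3], b:[1], c:[0, 2]  free=[FFFF.....]
after unlink(c) → a:[3], b:[1]  free=[.F.F.....]
after create(c) → a:[3], b:[1], c:[0]  free=[FF.F.....]
after append(b, 3) → a:[3], b:[1, 2, 4, 5], c:[0]  free=[FFFFFF...]
after unlink(c) → a:[3], b:[1, 2, 4, 5]  free=[.FFFFF...]
after unlink(b) → a:[3]  free=[...F.....]
after unlink(a) →   free=[.........]
after create(a) → a:[0]  free=[F........]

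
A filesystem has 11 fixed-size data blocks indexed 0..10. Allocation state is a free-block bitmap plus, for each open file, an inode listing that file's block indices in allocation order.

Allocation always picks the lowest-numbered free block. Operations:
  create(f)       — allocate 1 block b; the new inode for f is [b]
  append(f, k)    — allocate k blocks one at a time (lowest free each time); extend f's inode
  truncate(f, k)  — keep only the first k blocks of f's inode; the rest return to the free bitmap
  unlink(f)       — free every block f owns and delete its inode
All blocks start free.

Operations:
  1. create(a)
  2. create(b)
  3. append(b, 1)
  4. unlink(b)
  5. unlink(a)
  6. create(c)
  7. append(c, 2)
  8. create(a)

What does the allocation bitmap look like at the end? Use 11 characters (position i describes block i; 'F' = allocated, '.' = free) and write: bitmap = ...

create(a): bitmap=F.......... | a=[0]
create(b): bitmap=FF......... | a=[0] b=[1]
append(b, 1): bitmap=FFF........ | a=[0] b=[1, 2]
unlink(b): bitmap=F.......... | a=[0]
unlink(a): bitmap=........... | 
create(c): bitmap=F.......... | c=[0]
append(c, 2): bitmap=FFF........ | c=[0, 1, 2]
create(a): bitmap=FFFF....... | a=[3] c=[0, 1, 2]

bitmap = FFFF.......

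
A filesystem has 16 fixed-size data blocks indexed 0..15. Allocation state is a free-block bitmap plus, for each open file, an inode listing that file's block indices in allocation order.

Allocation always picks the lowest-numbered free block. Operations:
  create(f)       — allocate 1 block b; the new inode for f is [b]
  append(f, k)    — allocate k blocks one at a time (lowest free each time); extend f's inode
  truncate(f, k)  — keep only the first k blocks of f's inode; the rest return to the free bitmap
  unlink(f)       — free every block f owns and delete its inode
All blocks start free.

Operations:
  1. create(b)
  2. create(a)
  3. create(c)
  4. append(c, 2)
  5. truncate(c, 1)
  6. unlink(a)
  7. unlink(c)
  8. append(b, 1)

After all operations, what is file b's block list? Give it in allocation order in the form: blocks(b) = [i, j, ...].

[1] create(b) — b=0 (map F...............)
[2] create(a) — a=1 b=0 (map FF..............)
[3] create(c) — a=1 b=0 c=2 (map FFF.............)
[4] append(c, 2) — a=1 b=0 c=2,3,4 (map FFFFF...........)
[5] truncate(c, 1) — a=1 b=0 c=2 (map FFF.............)
[6] unlink(a) — b=0 c=2 (map F.F.............)
[7] unlink(c) — b=0 (map F...............)
[8] append(b, 1) — b=0,1 (map FF..............)

blocks(b) = [0, 1]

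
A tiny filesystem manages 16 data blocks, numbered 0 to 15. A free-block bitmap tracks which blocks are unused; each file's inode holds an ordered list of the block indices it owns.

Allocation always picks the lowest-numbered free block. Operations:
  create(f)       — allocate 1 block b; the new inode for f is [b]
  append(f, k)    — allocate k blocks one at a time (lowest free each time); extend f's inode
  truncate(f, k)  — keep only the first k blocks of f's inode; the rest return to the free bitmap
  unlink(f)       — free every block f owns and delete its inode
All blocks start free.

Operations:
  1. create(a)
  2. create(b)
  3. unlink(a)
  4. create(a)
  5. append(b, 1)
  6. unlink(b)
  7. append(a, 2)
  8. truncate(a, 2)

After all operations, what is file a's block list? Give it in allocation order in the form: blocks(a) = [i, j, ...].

blocks(a) = [0, 1]

[1] create(a) — a=0 (map F...............)
[2] create(b) — a=0 b=1 (map FF..............)
[3] unlink(a) — b=1 (map .F..............)
[4] create(a) — a=0 b=1 (map FF..............)
[5] append(b, 1) — a=0 b=1,2 (map FFF.............)
[6] unlink(b) — a=0 (map F...............)
[7] append(a, 2) — a=0,1,2 (map FFF.............)
[8] truncate(a, 2) — a=0,1 (map FF..............)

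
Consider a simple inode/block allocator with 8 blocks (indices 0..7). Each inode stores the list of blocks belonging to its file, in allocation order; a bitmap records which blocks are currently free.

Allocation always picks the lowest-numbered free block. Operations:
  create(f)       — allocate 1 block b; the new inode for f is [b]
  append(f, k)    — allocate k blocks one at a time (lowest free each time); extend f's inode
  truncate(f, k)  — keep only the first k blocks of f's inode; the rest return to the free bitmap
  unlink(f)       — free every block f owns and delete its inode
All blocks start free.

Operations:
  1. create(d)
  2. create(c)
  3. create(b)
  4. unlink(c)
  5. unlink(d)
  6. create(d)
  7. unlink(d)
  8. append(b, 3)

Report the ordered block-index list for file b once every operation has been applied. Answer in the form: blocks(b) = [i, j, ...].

blocks(b) = [2, 0, 1, 3]

[1] create(d) — d=0 (map F.......)
[2] create(c) — c=1 d=0 (map FF......)
[3] create(b) — b=2 c=1 d=0 (map FFF.....)
[4] unlink(c) — b=2 d=0 (map F.F.....)
[5] unlink(d) — b=2 (map ..F.....)
[6] create(d) — b=2 d=0 (map F.F.....)
[7] unlink(d) — b=2 (map ..F.....)
[8] append(b, 3) — b=2,0,1,3 (map FFFF....)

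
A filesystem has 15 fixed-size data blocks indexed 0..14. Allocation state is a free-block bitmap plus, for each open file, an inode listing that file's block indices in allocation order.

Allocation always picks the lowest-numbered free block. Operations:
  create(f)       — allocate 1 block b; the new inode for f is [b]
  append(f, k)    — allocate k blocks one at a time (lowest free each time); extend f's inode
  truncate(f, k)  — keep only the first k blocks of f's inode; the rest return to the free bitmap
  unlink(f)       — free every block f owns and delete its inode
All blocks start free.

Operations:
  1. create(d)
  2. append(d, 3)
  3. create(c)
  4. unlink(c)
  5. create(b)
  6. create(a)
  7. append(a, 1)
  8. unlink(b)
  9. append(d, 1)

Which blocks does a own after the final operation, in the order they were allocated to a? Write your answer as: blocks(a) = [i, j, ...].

  1. create(d)  ⇒  F..............  {d→[0]}
  2. append(d, 3)  ⇒  FFFF...........  {d→[0, 1, 2, 3]}
  3. create(c)  ⇒  FFFFF..........  {c→[4]; d→[0, 1, 2, 3]}
  4. unlink(c)  ⇒  FFFF...........  {d→[0, 1, 2, 3]}
  5. create(b)  ⇒  FFFFF..........  {b→[4]; d→[0, 1, 2, 3]}
  6. create(a)  ⇒  FFFFFF.........  {a→[5]; b→[4]; d→[0, 1, 2, 3]}
  7. append(a, 1)  ⇒  FFFFFFF........  {a→[5, 6]; b→[4]; d→[0, 1, 2, 3]}
  8. unlink(b)  ⇒  FFFF.FF........  {a→[5, 6]; d→[0, 1, 2, 3]}
  9. append(d, 1)  ⇒  FFFFFFF........  {a→[5, 6]; d→[0, 1, 2, 3, 4]}

blocks(a) = [5, 6]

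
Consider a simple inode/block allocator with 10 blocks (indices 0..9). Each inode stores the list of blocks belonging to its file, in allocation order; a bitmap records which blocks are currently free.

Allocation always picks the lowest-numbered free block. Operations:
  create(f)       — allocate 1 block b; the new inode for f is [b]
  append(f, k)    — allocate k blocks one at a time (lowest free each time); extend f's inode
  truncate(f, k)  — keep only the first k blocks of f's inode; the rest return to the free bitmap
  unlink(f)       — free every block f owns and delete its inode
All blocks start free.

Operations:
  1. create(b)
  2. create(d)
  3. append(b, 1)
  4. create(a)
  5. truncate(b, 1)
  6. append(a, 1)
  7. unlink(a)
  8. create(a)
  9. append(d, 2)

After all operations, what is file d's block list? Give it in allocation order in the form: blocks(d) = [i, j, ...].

  1. create(b)  ⇒  F.........  {b→[0]}
  2. create(d)  ⇒  FF........  {b→[0]; d→[1]}
  3. append(b, 1)  ⇒  FFF.......  {b→[0, 2]; d→[1]}
  4. create(a)  ⇒  FFFF......  {a→[3]; b→[0, 2]; d→[1]}
  5. truncate(b, 1)  ⇒  FF.F......  {a→[3]; b→[0]; d→[1]}
  6. append(a, 1)  ⇒  FFFF......  {a→[3, 2]; b→[0]; d→[1]}
  7. unlink(a)  ⇒  FF........  {b→[0]; d→[1]}
  8. create(a)  ⇒  FFF.......  {a→[2]; b→[0]; d→[1]}
  9. append(d, 2)  ⇒  FFFFF.....  {a→[2]; b→[0]; d→[1, 3, 4]}

blocks(d) = [1, 3, 4]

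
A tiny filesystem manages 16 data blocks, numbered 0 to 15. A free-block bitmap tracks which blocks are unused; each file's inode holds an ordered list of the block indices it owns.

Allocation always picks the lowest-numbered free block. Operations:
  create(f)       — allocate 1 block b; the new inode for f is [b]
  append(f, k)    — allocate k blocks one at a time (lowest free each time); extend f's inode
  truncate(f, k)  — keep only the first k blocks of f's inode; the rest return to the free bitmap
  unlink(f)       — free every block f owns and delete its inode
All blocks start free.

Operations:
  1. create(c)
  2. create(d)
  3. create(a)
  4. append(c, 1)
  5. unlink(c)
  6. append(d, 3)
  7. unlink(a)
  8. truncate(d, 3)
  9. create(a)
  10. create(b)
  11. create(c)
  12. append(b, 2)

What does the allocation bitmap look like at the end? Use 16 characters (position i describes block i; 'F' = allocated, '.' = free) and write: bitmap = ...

after create(c) → c:[0]  free=[F...............]
after create(d) → c:[0], d:[1]  free=[FF..............]
after create(a) → a:[2], c:[0], d:[1]  free=[FFF.............]
after append(c, 1) → a:[2], c:[0, 3], d:[1]  free=[FFFF............]
after unlink(c) → a:[2], d:[1]  free=[.FF.............]
after append(d, 3) → a:[2], d:[1, 0, 3, 4]  free=[FFFFF...........]
after unlink(a) → d:[1, 0, 3, 4]  free=[FF.FF...........]
after truncate(d, 3) → d:[1, 0, 3]  free=[FF.F............]
after create(a) → a:[2], d:[1, 0, 3]  free=[FFFF............]
after create(b) → a:[2], b:[4], d:[1, 0, 3]  free=[FFFFF...........]
after create(c) → a:[2], b:[4], c:[5], d:[1, 0, 3]  free=[FFFFFF..........]
after append(b, 2) → a:[2], b:[4, 6, 7], c:[5], d:[1, 0, 3]  free=[FFFFFFFF........]

bitmap = FFFFFFFF........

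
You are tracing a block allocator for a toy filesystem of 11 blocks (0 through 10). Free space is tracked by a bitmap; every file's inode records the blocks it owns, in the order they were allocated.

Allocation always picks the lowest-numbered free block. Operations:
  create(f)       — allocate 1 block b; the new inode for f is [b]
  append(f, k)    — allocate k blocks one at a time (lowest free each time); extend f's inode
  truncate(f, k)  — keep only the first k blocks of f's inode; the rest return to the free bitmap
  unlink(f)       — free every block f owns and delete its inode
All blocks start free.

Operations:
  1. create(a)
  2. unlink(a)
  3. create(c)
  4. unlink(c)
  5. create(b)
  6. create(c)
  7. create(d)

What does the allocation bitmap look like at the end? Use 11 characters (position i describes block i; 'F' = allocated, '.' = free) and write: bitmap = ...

  1. create(a)  ⇒  F..........  {a→[0]}
  2. unlink(a)  ⇒  ...........  {}
  3. create(c)  ⇒  F..........  {c→[0]}
  4. unlink(c)  ⇒  ...........  {}
  5. create(b)  ⇒  F..........  {b→[0]}
  6. create(c)  ⇒  FF.........  {b→[0]; c→[1]}
  7. create(d)  ⇒  FFF........  {b→[0]; c→[1]; d→[2]}

bitmap = FFF........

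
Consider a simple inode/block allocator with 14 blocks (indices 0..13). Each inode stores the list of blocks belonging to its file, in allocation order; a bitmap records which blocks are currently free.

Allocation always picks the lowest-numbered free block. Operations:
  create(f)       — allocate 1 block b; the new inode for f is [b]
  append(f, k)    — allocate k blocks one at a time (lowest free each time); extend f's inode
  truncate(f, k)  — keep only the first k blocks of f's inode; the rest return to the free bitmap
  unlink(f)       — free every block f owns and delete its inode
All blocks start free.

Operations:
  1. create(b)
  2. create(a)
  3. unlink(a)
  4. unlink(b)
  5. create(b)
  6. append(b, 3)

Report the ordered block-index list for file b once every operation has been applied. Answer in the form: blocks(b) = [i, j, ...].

[1] create(b) — b=0 (map F.............)
[2] create(a) — a=1 b=0 (map FF............)
[3] unlink(a) — b=0 (map F.............)
[4] unlink(b) —  (map ..............)
[5] create(b) — b=0 (map F.............)
[6] append(b, 3) — b=0,1,2,3 (map FFFF..........)

blocks(b) = [0, 1, 2, 3]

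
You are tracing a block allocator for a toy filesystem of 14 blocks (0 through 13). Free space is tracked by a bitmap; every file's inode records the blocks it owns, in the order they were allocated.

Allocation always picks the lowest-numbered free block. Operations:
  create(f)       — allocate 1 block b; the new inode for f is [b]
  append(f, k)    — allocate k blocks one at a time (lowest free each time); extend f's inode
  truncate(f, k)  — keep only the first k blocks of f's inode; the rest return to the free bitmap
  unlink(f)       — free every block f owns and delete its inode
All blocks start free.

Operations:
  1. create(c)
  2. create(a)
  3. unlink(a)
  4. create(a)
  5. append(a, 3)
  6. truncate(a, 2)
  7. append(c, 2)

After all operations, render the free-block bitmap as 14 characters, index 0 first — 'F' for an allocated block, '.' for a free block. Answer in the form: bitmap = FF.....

create(c): bitmap=F............. | c=[0]
create(a): bitmap=FF............ | a=[1] c=[0]
unlink(a): bitmap=F............. | c=[0]
create(a): bitmap=FF............ | a=[1] c=[0]
append(a, 3): bitmap=FFFFF......... | a=[1, 2, 3, 4] c=[0]
truncate(a, 2): bitmap=FFF........... | a=[1, 2] c=[0]
append(c, 2): bitmap=FFFFF......... | a=[1, 2] c=[0, 3, 4]

bitmap = FFFFF.........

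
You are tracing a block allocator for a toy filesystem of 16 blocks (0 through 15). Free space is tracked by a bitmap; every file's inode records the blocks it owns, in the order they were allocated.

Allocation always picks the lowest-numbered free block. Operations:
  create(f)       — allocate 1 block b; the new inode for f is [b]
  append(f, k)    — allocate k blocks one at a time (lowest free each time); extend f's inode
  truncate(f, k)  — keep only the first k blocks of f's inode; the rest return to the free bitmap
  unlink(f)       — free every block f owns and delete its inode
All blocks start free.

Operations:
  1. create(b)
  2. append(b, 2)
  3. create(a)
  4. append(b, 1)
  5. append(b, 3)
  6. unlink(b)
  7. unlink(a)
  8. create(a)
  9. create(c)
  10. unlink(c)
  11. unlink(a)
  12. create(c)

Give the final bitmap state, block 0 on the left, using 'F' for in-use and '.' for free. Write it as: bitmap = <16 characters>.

bitmap = F...............

create(b): bitmap=F............... | b=[0]
append(b, 2): bitmap=FFF............. | b=[0, 1, 2]
create(a): bitmap=FFFF............ | a=[3] b=[0, 1, 2]
append(b, 1): bitmap=FFFFF........... | a=[3] b=[0, 1, 2, 4]
append(b, 3): bitmap=FFFFFFFF........ | a=[3] b=[0, 1, 2, 4, 5, 6, 7]
unlink(b): bitmap=...F............ | a=[3]
unlink(a): bitmap=................ | 
create(a): bitmap=F............... | a=[0]
create(c): bitmap=FF.............. | a=[0] c=[1]
unlink(c): bitmap=F............... | a=[0]
unlink(a): bitmap=................ | 
create(c): bitmap=F............... | c=[0]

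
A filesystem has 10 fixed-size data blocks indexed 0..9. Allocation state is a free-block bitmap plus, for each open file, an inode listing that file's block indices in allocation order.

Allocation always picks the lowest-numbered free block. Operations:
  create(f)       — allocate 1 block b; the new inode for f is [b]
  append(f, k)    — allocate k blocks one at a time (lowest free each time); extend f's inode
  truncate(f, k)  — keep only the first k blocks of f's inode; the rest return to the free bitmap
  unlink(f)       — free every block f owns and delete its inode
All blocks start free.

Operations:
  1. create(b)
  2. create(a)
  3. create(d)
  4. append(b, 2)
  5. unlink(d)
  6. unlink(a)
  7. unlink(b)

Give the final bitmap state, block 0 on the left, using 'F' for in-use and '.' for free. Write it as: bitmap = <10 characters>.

bitmap = ..........

  1. create(b)  ⇒  F.........  {b→[0]}
  2. create(a)  ⇒  FF........  {a→[1]; b→[0]}
  3. create(d)  ⇒  FFF.......  {a→[1]; b→[0]; d→[2]}
  4. append(b, 2)  ⇒  FFFFF.....  {a→[1]; b→[0, 3, 4]; d→[2]}
  5. unlink(d)  ⇒  FF.FF.....  {a→[1]; b→[0, 3, 4]}
  6. unlink(a)  ⇒  F..FF.....  {b→[0, 3, 4]}
  7. unlink(b)  ⇒  ..........  {}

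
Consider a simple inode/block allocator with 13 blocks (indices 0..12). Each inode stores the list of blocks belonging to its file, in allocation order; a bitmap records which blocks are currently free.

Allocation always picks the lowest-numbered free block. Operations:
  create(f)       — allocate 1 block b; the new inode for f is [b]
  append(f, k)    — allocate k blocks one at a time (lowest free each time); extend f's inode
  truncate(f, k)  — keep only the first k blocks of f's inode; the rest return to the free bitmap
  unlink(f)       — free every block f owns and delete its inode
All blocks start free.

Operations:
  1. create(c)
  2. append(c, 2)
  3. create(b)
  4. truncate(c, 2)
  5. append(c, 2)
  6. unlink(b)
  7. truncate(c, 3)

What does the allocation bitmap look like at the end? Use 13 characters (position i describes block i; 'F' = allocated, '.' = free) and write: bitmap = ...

bitmap = FFF..........

  1. create(c)  ⇒  F............  {c→[0]}
  2. append(c, 2)  ⇒  FFF..........  {c→[0, 1, 2]}
  3. create(b)  ⇒  FFFF.........  {b→[3]; c→[0, 1, 2]}
  4. truncate(c, 2)  ⇒  FF.F.........  {b→[3]; c→[0, 1]}
  5. append(c, 2)  ⇒  FFFFF........  {b→[3]; c→[0, 1, 2, 4]}
  6. unlink(b)  ⇒  FFF.F........  {c→[0, 1, 2, 4]}
  7. truncate(c, 3)  ⇒  FFF..........  {c→[0, 1, 2]}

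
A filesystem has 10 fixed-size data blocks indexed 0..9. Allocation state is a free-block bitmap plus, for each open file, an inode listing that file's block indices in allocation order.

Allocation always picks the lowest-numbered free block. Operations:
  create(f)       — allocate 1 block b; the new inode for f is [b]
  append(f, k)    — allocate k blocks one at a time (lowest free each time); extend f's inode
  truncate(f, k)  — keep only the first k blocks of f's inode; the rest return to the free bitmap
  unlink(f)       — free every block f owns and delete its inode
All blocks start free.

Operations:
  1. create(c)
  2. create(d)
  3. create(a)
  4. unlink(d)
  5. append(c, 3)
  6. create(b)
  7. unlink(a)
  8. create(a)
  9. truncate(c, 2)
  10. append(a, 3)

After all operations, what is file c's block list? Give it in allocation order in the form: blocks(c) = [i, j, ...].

create(c): bitmap=F......... | c=[0]
create(d): bitmap=FF........ | c=[0] d=[1]
create(a): bitmap=FFF....... | a=[2] c=[0] d=[1]
unlink(d): bitmap=F.F....... | a=[2] c=[0]
append(c, 3): bitmap=FFFFF..... | a=[2] c=[0, 1, 3, 4]
create(b): bitmap=FFFFFF.... | a=[2] b=[5] c=[0, 1, 3, 4]
unlink(a): bitmap=FF.FFF.... | b=[5] c=[0, 1, 3, 4]
create(a): bitmap=FFFFFF.... | a=[2] b=[5] c=[0, 1, 3, 4]
truncate(c, 2): bitmap=FFF..F.... | a=[2] b=[5] c=[0, 1]
append(a, 3): bitmap=FFFFFFF... | a=[2, 3, 4, 6] b=[5] c=[0, 1]

blocks(c) = [0, 1]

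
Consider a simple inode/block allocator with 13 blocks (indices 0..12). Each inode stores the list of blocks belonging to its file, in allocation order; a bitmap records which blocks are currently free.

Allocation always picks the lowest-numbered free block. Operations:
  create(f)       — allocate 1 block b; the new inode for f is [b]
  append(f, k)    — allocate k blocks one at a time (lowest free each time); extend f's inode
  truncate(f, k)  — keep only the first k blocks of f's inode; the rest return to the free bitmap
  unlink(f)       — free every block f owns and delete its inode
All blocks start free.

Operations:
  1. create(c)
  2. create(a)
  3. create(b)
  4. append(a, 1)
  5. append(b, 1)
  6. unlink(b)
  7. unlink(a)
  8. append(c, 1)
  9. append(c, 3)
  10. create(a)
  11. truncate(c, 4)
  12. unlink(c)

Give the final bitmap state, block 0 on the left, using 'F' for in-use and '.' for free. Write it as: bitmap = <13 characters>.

  1. create(c)  ⇒  F............  {c→[0]}
  2. create(a)  ⇒  FF...........  {a→[1]; c→[0]}
  3. create(b)  ⇒  FFF..........  {a→[1]; b→[2]; c→[0]}
  4. append(a, 1)  ⇒  FFFF.........  {a→[1, 3]; b→[2]; c→[0]}
  5. append(b, 1)  ⇒  FFFFF........  {a→[1, 3]; b→[2, 4]; c→[0]}
  6. unlink(b)  ⇒  FF.F.........  {a→[1, 3]; c→[0]}
  7. unlink(a)  ⇒  F............  {c→[0]}
  8. append(c, 1)  ⇒  FF...........  {c→[0, 1]}
  9. append(c, 3)  ⇒  FFFFF........  {c→[0, 1, 2, 3, 4]}
  10. create(a)  ⇒  FFFFFF.......  {a→[5]; c→[0, 1, 2, 3, 4]}
  11. truncate(c, 4)  ⇒  FFFF.F.......  {a→[5]; c→[0, 1, 2, 3]}
  12. unlink(c)  ⇒  .....F.......  {a→[5]}

bitmap = .....F.......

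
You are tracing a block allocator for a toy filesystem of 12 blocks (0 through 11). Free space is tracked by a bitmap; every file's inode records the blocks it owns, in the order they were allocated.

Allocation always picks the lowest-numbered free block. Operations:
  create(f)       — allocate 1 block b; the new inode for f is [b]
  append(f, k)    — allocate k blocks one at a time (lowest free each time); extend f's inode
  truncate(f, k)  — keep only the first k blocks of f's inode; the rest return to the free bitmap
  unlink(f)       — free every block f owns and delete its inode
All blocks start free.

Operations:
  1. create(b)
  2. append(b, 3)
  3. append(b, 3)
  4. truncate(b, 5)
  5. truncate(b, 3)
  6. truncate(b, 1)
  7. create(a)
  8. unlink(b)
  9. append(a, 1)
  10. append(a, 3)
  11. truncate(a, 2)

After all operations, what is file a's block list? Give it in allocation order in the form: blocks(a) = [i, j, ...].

  1. create(b)  ⇒  F...........  {b→[0]}
  2. append(b, 3)  ⇒  FFFF........  {b→[0, 1, 2, 3]}
  3. append(b, 3)  ⇒  FFFFFFF.....  {b→[0, 1, 2, 3, 4, 5, 6]}
  4. truncate(b, 5)  ⇒  FFFFF.......  {b→[0, 1, 2, 3, 4]}
  5. truncate(b, 3)  ⇒  FFF.........  {b→[0, 1, 2]}
  6. truncate(b, 1)  ⇒  F...........  {b→[0]}
  7. create(a)  ⇒  FF..........  {a→[1]; b→[0]}
  8. unlink(b)  ⇒  .F..........  {a→[1]}
  9. append(a, 1)  ⇒  FF..........  {a→[1, 0]}
  10. append(a, 3)  ⇒  FFFFF.......  {a→[1, 0, 2, 3, 4]}
  11. truncate(a, 2)  ⇒  FF..........  {a→[1, 0]}

blocks(a) = [1, 0]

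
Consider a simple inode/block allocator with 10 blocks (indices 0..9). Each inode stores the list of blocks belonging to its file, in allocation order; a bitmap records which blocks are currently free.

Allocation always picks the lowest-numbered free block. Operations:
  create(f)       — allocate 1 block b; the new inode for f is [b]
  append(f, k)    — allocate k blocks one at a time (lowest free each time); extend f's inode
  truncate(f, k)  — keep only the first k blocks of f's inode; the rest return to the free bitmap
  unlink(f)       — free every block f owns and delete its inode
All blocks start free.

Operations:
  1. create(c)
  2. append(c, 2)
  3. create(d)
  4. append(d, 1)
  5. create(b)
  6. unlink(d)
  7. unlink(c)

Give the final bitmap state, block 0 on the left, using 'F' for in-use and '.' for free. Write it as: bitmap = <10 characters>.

create(c): bitmap=F......... | c=[0]
append(c, 2): bitmap=FFF....... | c=[0, 1, 2]
create(d): bitmap=FFFF...... | c=[0, 1, 2] d=[3]
append(d, 1): bitmap=FFFFF..... | c=[0, 1, 2] d=[3, 4]
create(b): bitmap=FFFFFF.... | b=[5] c=[0, 1, 2] d=[3, 4]
unlink(d): bitmap=FFF..F.... | b=[5] c=[0, 1, 2]
unlink(c): bitmap=.....F.... | b=[5]

bitmap = .....F....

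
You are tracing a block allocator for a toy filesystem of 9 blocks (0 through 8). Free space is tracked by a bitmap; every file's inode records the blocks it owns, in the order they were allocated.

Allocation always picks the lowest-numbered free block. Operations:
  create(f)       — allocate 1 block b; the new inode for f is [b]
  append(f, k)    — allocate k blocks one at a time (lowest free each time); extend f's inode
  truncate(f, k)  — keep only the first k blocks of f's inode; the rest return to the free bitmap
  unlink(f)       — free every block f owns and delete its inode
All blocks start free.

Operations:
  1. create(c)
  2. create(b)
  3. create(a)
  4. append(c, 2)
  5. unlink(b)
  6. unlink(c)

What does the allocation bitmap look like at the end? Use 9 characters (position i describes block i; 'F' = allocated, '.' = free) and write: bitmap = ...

[1] create(c) — c=0 (map F........)
[2] create(b) — b=1 c=0 (map FF.......)
[3] create(a) — a=2 b=1 c=0 (map FFF......)
[4] append(c, 2) — a=2 b=1 c=0,3,4 (map FFFFF....)
[5] unlink(b) — a=2 c=0,3,4 (map F.FFF....)
[6] unlink(c) — a=2 (map ..F......)

bitmap = ..F......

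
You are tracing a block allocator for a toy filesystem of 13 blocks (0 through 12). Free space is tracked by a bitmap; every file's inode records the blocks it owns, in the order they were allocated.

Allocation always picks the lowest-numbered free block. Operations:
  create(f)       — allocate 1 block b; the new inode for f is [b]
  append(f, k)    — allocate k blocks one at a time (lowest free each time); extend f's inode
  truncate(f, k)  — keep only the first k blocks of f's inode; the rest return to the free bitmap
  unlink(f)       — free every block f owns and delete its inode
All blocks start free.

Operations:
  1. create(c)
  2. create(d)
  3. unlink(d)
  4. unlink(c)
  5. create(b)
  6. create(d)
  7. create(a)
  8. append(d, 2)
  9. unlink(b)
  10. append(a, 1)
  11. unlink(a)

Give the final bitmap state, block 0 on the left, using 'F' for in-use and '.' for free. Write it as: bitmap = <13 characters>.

create(c): bitmap=F............ | c=[0]
create(d): bitmap=FF........... | c=[0] d=[1]
unlink(d): bitmap=F............ | c=[0]
unlink(c): bitmap=............. | 
create(b): bitmap=F............ | b=[0]
create(d): bitmap=FF........... | b=[0] d=[1]
create(a): bitmap=FFF.......... | a=[2] b=[0] d=[1]
append(d, 2): bitmap=FFFFF........ | a=[2] b=[0] d=[1, 3, 4]
unlink(b): bitmap=.FFFF........ | a=[2] d=[1, 3, 4]
append(a, 1): bitmap=FFFFF........ | a=[2, 0] d=[1, 3, 4]
unlink(a): bitmap=.F.FF........ | d=[1, 3, 4]

bitmap = .F.FF........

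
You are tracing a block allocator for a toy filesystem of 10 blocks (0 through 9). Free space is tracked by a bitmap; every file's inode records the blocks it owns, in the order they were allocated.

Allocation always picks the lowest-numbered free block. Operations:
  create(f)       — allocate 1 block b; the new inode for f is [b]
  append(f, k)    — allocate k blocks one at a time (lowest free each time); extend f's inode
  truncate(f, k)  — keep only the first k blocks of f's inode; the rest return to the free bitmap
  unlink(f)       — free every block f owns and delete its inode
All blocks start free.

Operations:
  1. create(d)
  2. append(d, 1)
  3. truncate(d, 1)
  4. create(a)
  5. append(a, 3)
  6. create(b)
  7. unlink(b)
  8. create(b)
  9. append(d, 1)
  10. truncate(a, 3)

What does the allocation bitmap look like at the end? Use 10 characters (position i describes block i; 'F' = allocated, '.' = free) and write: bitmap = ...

bitmap = FFFF.FF...

create(d): bitmap=F......... | d=[0]
append(d, 1): bitmap=FF........ | d=[0, 1]
truncate(d, 1): bitmap=F......... | d=[0]
create(a): bitmap=FF........ | a=[1] d=[0]
append(a, 3): bitmap=FFFFF..... | a=[1, 2, 3, 4] d=[0]
create(b): bitmap=FFFFFF.... | a=[1, 2, 3, 4] b=[5] d=[0]
unlink(b): bitmap=FFFFF..... | a=[1, 2, 3, 4] d=[0]
create(b): bitmap=FFFFFF.... | a=[1, 2, 3, 4] b=[5] d=[0]
append(d, 1): bitmap=FFFFFFF... | a=[1, 2, 3, 4] b=[5] d=[0, 6]
truncate(a, 3): bitmap=FFFF.FF... | a=[1, 2, 3] b=[5] d=[0, 6]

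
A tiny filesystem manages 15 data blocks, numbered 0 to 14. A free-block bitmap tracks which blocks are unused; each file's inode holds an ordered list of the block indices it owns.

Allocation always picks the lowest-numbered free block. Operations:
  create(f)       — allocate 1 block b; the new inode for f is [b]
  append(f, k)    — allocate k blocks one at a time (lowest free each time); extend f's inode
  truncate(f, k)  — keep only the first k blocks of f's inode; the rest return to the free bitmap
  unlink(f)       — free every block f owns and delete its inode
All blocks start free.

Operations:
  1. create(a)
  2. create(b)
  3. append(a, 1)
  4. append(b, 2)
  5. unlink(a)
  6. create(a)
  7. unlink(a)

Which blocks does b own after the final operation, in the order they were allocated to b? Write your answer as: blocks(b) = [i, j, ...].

blocks(b) = [1, 3, 4]

create(a): bitmap=F.............. | a=[0]
create(b): bitmap=FF............. | a=[0] b=[1]
append(a, 1): bitmap=FFF............ | a=[0, 2] b=[1]
append(b, 2): bitmap=FFFFF.......... | a=[0, 2] b=[1, 3, 4]
unlink(a): bitmap=.F.FF.......... | b=[1, 3, 4]
create(a): bitmap=FF.FF.......... | a=[0] b=[1, 3, 4]
unlink(a): bitmap=.F.FF.......... | b=[1, 3, 4]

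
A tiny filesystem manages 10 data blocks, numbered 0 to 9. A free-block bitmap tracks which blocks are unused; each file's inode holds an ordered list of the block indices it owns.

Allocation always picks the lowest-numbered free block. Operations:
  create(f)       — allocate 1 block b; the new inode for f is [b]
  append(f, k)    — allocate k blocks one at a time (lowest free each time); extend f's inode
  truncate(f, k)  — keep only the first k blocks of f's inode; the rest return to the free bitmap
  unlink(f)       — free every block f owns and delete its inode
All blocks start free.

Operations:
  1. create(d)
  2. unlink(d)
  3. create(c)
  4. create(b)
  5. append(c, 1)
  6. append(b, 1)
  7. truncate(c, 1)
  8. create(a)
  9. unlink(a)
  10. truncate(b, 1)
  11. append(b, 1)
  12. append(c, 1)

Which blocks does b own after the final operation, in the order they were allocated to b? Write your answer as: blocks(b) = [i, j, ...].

blocks(b) = [1, 2]

after create(d) → d:[0]  free=[F.........]
after unlink(d) →   free=[..........]
after create(c) → c:[0]  free=[F.........]
after create(b) → b:[1], c:[0]  free=[FF........]
after append(c, 1) → b:[1], c:[0, 2]  free=[FFF.......]
after append(b, 1) → b:[1, 3], c:[0, 2]  free=[FFFF......]
after truncate(c, 1) → b:[1, 3], c:[0]  free=[FF.F......]
after create(a) → a:[2], b:[1, 3], c:[0]  free=[FFFF......]
after unlink(a) → b:[1, 3], c:[0]  free=[FF.F......]
after truncate(b, 1) → b:[1], c:[0]  free=[FF........]
after append(b, 1) → b:[1, 2], c:[0]  free=[FFF.......]
after append(c, 1) → b:[1, 2], c:[0, 3]  free=[FFFF......]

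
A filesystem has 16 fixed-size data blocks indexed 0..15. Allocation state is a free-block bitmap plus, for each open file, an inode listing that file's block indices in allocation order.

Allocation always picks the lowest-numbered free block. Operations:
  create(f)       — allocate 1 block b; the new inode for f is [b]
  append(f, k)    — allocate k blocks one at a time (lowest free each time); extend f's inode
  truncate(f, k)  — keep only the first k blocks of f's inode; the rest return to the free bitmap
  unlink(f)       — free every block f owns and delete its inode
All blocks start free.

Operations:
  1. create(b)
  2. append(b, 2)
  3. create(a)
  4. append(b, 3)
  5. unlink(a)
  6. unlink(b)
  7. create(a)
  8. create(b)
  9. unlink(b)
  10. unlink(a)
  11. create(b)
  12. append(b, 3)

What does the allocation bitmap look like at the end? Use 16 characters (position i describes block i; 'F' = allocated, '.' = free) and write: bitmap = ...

after create(b) → b:[0]  free=[F...............]
after append(b, 2) → b:[0, 1, 2]  free=[FFF.............]
after create(a) → a:[3], b:[0, 1, 2]  free=[FFFF............]
after append(b, 3) → a:[3], b:[0, 1, 2, 4, 5, 6]  free=[FFFFFFF.........]
after unlink(a) → b:[0, 1, 2, 4, 5, 6]  free=[FFF.FFF.........]
after unlink(b) →   free=[................]
after create(a) → a:[0]  free=[F...............]
after create(b) → a:[0], b:[1]  free=[FF..............]
after unlink(b) → a:[0]  free=[F...............]
after unlink(a) →   free=[................]
after create(b) → b:[0]  free=[F...............]
after append(b, 3) → b:[0, 1, 2, 3]  free=[FFFF............]

bitmap = FFFF............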